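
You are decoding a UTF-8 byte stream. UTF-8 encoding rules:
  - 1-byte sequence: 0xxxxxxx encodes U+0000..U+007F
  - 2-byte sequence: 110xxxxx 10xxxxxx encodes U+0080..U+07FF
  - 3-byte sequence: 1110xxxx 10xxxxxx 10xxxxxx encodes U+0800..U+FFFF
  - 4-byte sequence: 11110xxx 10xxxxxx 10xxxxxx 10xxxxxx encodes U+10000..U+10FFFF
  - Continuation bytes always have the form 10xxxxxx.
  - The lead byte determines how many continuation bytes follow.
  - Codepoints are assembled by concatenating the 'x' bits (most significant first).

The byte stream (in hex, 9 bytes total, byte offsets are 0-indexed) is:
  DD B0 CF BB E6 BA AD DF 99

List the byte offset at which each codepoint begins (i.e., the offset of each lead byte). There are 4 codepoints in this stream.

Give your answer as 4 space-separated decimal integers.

Answer: 0 2 4 7

Derivation:
Byte[0]=DD: 2-byte lead, need 1 cont bytes. acc=0x1D
Byte[1]=B0: continuation. acc=(acc<<6)|0x30=0x770
Completed: cp=U+0770 (starts at byte 0)
Byte[2]=CF: 2-byte lead, need 1 cont bytes. acc=0xF
Byte[3]=BB: continuation. acc=(acc<<6)|0x3B=0x3FB
Completed: cp=U+03FB (starts at byte 2)
Byte[4]=E6: 3-byte lead, need 2 cont bytes. acc=0x6
Byte[5]=BA: continuation. acc=(acc<<6)|0x3A=0x1BA
Byte[6]=AD: continuation. acc=(acc<<6)|0x2D=0x6EAD
Completed: cp=U+6EAD (starts at byte 4)
Byte[7]=DF: 2-byte lead, need 1 cont bytes. acc=0x1F
Byte[8]=99: continuation. acc=(acc<<6)|0x19=0x7D9
Completed: cp=U+07D9 (starts at byte 7)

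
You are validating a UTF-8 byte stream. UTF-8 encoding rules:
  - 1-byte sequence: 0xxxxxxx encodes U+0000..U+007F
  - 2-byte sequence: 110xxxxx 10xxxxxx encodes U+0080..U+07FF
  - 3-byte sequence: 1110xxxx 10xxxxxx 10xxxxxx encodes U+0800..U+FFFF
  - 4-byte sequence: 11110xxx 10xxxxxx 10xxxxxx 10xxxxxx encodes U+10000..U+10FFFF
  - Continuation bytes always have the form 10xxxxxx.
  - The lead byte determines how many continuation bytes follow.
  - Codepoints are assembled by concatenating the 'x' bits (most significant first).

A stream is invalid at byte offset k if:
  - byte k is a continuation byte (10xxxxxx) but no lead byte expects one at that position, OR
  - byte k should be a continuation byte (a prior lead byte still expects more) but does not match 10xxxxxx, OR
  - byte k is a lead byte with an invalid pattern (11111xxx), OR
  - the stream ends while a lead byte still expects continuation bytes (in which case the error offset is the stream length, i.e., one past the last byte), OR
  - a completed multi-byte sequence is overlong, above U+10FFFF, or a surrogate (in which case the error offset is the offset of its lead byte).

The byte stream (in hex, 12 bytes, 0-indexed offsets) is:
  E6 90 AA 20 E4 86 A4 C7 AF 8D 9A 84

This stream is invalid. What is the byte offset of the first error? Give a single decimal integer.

Byte[0]=E6: 3-byte lead, need 2 cont bytes. acc=0x6
Byte[1]=90: continuation. acc=(acc<<6)|0x10=0x190
Byte[2]=AA: continuation. acc=(acc<<6)|0x2A=0x642A
Completed: cp=U+642A (starts at byte 0)
Byte[3]=20: 1-byte ASCII. cp=U+0020
Byte[4]=E4: 3-byte lead, need 2 cont bytes. acc=0x4
Byte[5]=86: continuation. acc=(acc<<6)|0x06=0x106
Byte[6]=A4: continuation. acc=(acc<<6)|0x24=0x41A4
Completed: cp=U+41A4 (starts at byte 4)
Byte[7]=C7: 2-byte lead, need 1 cont bytes. acc=0x7
Byte[8]=AF: continuation. acc=(acc<<6)|0x2F=0x1EF
Completed: cp=U+01EF (starts at byte 7)
Byte[9]=8D: INVALID lead byte (not 0xxx/110x/1110/11110)

Answer: 9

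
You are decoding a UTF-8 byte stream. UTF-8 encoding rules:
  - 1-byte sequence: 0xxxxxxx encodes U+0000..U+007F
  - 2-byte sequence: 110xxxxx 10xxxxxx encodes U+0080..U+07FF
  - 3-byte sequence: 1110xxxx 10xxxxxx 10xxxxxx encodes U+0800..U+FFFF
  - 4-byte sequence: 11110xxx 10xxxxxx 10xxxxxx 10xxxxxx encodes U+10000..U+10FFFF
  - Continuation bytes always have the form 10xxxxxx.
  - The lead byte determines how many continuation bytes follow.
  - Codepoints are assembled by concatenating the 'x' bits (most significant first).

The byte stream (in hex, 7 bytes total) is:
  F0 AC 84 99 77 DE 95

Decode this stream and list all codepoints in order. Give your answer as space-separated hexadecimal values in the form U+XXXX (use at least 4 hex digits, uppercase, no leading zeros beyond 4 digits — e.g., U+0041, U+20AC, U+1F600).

Answer: U+2C119 U+0077 U+0795

Derivation:
Byte[0]=F0: 4-byte lead, need 3 cont bytes. acc=0x0
Byte[1]=AC: continuation. acc=(acc<<6)|0x2C=0x2C
Byte[2]=84: continuation. acc=(acc<<6)|0x04=0xB04
Byte[3]=99: continuation. acc=(acc<<6)|0x19=0x2C119
Completed: cp=U+2C119 (starts at byte 0)
Byte[4]=77: 1-byte ASCII. cp=U+0077
Byte[5]=DE: 2-byte lead, need 1 cont bytes. acc=0x1E
Byte[6]=95: continuation. acc=(acc<<6)|0x15=0x795
Completed: cp=U+0795 (starts at byte 5)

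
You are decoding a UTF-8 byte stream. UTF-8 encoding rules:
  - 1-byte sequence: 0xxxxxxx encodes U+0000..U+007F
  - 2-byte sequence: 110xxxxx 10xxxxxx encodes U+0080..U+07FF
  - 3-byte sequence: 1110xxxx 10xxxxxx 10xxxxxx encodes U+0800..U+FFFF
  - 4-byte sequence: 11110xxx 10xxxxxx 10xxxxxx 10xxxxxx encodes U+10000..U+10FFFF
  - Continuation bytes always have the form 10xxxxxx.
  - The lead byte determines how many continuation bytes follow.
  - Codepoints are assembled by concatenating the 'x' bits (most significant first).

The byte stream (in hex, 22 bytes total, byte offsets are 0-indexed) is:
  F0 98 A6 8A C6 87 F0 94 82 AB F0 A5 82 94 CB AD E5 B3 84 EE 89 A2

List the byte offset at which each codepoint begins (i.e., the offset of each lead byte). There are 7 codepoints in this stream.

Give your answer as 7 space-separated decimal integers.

Byte[0]=F0: 4-byte lead, need 3 cont bytes. acc=0x0
Byte[1]=98: continuation. acc=(acc<<6)|0x18=0x18
Byte[2]=A6: continuation. acc=(acc<<6)|0x26=0x626
Byte[3]=8A: continuation. acc=(acc<<6)|0x0A=0x1898A
Completed: cp=U+1898A (starts at byte 0)
Byte[4]=C6: 2-byte lead, need 1 cont bytes. acc=0x6
Byte[5]=87: continuation. acc=(acc<<6)|0x07=0x187
Completed: cp=U+0187 (starts at byte 4)
Byte[6]=F0: 4-byte lead, need 3 cont bytes. acc=0x0
Byte[7]=94: continuation. acc=(acc<<6)|0x14=0x14
Byte[8]=82: continuation. acc=(acc<<6)|0x02=0x502
Byte[9]=AB: continuation. acc=(acc<<6)|0x2B=0x140AB
Completed: cp=U+140AB (starts at byte 6)
Byte[10]=F0: 4-byte lead, need 3 cont bytes. acc=0x0
Byte[11]=A5: continuation. acc=(acc<<6)|0x25=0x25
Byte[12]=82: continuation. acc=(acc<<6)|0x02=0x942
Byte[13]=94: continuation. acc=(acc<<6)|0x14=0x25094
Completed: cp=U+25094 (starts at byte 10)
Byte[14]=CB: 2-byte lead, need 1 cont bytes. acc=0xB
Byte[15]=AD: continuation. acc=(acc<<6)|0x2D=0x2ED
Completed: cp=U+02ED (starts at byte 14)
Byte[16]=E5: 3-byte lead, need 2 cont bytes. acc=0x5
Byte[17]=B3: continuation. acc=(acc<<6)|0x33=0x173
Byte[18]=84: continuation. acc=(acc<<6)|0x04=0x5CC4
Completed: cp=U+5CC4 (starts at byte 16)
Byte[19]=EE: 3-byte lead, need 2 cont bytes. acc=0xE
Byte[20]=89: continuation. acc=(acc<<6)|0x09=0x389
Byte[21]=A2: continuation. acc=(acc<<6)|0x22=0xE262
Completed: cp=U+E262 (starts at byte 19)

Answer: 0 4 6 10 14 16 19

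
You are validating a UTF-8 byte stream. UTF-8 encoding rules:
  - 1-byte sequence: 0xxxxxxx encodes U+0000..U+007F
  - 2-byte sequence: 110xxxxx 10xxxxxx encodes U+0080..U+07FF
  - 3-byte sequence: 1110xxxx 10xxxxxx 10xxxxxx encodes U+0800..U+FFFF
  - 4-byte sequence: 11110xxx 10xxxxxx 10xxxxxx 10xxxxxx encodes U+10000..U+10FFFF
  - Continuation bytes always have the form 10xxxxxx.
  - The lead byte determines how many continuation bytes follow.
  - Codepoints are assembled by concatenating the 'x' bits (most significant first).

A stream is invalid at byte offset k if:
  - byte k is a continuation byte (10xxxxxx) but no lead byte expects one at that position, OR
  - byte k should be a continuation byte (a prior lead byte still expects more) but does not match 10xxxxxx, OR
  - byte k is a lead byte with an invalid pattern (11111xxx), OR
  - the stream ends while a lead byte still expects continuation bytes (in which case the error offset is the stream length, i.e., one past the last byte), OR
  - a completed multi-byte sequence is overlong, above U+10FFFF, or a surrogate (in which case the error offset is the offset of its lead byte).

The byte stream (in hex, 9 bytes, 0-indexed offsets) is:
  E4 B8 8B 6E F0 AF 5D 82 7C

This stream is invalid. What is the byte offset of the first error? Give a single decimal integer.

Byte[0]=E4: 3-byte lead, need 2 cont bytes. acc=0x4
Byte[1]=B8: continuation. acc=(acc<<6)|0x38=0x138
Byte[2]=8B: continuation. acc=(acc<<6)|0x0B=0x4E0B
Completed: cp=U+4E0B (starts at byte 0)
Byte[3]=6E: 1-byte ASCII. cp=U+006E
Byte[4]=F0: 4-byte lead, need 3 cont bytes. acc=0x0
Byte[5]=AF: continuation. acc=(acc<<6)|0x2F=0x2F
Byte[6]=5D: expected 10xxxxxx continuation. INVALID

Answer: 6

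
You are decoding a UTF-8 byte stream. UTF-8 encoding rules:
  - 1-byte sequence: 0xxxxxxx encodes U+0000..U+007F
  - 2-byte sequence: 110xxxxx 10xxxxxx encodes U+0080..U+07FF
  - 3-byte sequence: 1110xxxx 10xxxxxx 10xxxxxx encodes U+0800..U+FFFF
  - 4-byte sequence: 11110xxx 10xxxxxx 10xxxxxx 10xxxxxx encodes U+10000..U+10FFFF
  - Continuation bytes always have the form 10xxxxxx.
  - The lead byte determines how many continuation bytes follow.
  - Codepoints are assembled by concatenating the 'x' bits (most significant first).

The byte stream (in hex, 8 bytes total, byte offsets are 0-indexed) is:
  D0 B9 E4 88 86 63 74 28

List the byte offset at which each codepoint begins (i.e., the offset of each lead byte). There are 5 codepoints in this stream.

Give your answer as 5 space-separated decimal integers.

Byte[0]=D0: 2-byte lead, need 1 cont bytes. acc=0x10
Byte[1]=B9: continuation. acc=(acc<<6)|0x39=0x439
Completed: cp=U+0439 (starts at byte 0)
Byte[2]=E4: 3-byte lead, need 2 cont bytes. acc=0x4
Byte[3]=88: continuation. acc=(acc<<6)|0x08=0x108
Byte[4]=86: continuation. acc=(acc<<6)|0x06=0x4206
Completed: cp=U+4206 (starts at byte 2)
Byte[5]=63: 1-byte ASCII. cp=U+0063
Byte[6]=74: 1-byte ASCII. cp=U+0074
Byte[7]=28: 1-byte ASCII. cp=U+0028

Answer: 0 2 5 6 7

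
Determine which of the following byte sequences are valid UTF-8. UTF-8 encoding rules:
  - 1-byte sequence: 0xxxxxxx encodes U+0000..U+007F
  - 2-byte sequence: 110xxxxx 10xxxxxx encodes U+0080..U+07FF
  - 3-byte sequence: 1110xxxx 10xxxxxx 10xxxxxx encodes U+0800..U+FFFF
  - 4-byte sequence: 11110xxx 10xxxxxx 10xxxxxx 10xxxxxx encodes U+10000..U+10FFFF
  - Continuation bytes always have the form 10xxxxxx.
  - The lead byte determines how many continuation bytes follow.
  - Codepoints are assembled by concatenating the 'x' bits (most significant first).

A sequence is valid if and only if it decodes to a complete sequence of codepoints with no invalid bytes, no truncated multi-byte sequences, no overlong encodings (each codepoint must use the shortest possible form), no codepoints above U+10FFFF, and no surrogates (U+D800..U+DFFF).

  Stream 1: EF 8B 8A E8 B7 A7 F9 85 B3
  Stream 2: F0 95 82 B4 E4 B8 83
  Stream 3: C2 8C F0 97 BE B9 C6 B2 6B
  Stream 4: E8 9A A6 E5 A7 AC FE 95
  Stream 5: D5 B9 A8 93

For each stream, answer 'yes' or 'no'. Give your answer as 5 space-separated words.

Stream 1: error at byte offset 6. INVALID
Stream 2: decodes cleanly. VALID
Stream 3: decodes cleanly. VALID
Stream 4: error at byte offset 6. INVALID
Stream 5: error at byte offset 2. INVALID

Answer: no yes yes no no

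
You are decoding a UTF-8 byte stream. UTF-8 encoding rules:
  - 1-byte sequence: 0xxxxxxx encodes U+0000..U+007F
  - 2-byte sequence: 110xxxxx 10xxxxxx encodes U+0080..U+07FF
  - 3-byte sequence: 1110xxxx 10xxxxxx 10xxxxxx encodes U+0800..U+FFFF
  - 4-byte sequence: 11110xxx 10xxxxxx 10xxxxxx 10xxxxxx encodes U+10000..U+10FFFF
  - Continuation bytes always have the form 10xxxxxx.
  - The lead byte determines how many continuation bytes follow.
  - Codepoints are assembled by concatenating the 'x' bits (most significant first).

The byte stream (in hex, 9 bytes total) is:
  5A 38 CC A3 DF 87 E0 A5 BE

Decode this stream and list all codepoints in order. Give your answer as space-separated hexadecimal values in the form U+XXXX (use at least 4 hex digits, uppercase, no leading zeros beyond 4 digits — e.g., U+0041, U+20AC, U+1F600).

Byte[0]=5A: 1-byte ASCII. cp=U+005A
Byte[1]=38: 1-byte ASCII. cp=U+0038
Byte[2]=CC: 2-byte lead, need 1 cont bytes. acc=0xC
Byte[3]=A3: continuation. acc=(acc<<6)|0x23=0x323
Completed: cp=U+0323 (starts at byte 2)
Byte[4]=DF: 2-byte lead, need 1 cont bytes. acc=0x1F
Byte[5]=87: continuation. acc=(acc<<6)|0x07=0x7C7
Completed: cp=U+07C7 (starts at byte 4)
Byte[6]=E0: 3-byte lead, need 2 cont bytes. acc=0x0
Byte[7]=A5: continuation. acc=(acc<<6)|0x25=0x25
Byte[8]=BE: continuation. acc=(acc<<6)|0x3E=0x97E
Completed: cp=U+097E (starts at byte 6)

Answer: U+005A U+0038 U+0323 U+07C7 U+097E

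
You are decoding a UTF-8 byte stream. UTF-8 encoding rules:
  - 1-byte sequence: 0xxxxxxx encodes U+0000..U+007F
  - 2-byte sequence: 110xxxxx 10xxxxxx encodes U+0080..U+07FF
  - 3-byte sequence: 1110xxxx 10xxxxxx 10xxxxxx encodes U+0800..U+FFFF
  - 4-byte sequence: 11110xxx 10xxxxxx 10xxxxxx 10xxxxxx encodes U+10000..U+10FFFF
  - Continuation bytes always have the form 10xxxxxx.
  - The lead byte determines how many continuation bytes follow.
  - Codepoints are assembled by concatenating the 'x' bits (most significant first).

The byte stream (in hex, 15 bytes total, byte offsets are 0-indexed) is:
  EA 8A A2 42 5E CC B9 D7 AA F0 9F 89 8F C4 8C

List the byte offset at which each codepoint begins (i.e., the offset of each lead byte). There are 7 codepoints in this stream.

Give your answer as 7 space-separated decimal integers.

Byte[0]=EA: 3-byte lead, need 2 cont bytes. acc=0xA
Byte[1]=8A: continuation. acc=(acc<<6)|0x0A=0x28A
Byte[2]=A2: continuation. acc=(acc<<6)|0x22=0xA2A2
Completed: cp=U+A2A2 (starts at byte 0)
Byte[3]=42: 1-byte ASCII. cp=U+0042
Byte[4]=5E: 1-byte ASCII. cp=U+005E
Byte[5]=CC: 2-byte lead, need 1 cont bytes. acc=0xC
Byte[6]=B9: continuation. acc=(acc<<6)|0x39=0x339
Completed: cp=U+0339 (starts at byte 5)
Byte[7]=D7: 2-byte lead, need 1 cont bytes. acc=0x17
Byte[8]=AA: continuation. acc=(acc<<6)|0x2A=0x5EA
Completed: cp=U+05EA (starts at byte 7)
Byte[9]=F0: 4-byte lead, need 3 cont bytes. acc=0x0
Byte[10]=9F: continuation. acc=(acc<<6)|0x1F=0x1F
Byte[11]=89: continuation. acc=(acc<<6)|0x09=0x7C9
Byte[12]=8F: continuation. acc=(acc<<6)|0x0F=0x1F24F
Completed: cp=U+1F24F (starts at byte 9)
Byte[13]=C4: 2-byte lead, need 1 cont bytes. acc=0x4
Byte[14]=8C: continuation. acc=(acc<<6)|0x0C=0x10C
Completed: cp=U+010C (starts at byte 13)

Answer: 0 3 4 5 7 9 13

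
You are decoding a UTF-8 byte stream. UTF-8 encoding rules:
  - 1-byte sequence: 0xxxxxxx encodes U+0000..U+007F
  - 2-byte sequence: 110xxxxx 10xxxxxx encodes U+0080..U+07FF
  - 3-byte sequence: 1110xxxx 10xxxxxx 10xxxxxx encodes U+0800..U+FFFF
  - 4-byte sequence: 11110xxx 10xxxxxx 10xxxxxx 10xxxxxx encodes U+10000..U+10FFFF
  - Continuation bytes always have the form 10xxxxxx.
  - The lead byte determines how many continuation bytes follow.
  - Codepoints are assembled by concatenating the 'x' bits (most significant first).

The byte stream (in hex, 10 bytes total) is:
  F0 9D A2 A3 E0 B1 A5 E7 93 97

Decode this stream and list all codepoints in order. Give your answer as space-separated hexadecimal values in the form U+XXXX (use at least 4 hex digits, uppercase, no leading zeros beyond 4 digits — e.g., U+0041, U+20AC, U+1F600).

Byte[0]=F0: 4-byte lead, need 3 cont bytes. acc=0x0
Byte[1]=9D: continuation. acc=(acc<<6)|0x1D=0x1D
Byte[2]=A2: continuation. acc=(acc<<6)|0x22=0x762
Byte[3]=A3: continuation. acc=(acc<<6)|0x23=0x1D8A3
Completed: cp=U+1D8A3 (starts at byte 0)
Byte[4]=E0: 3-byte lead, need 2 cont bytes. acc=0x0
Byte[5]=B1: continuation. acc=(acc<<6)|0x31=0x31
Byte[6]=A5: continuation. acc=(acc<<6)|0x25=0xC65
Completed: cp=U+0C65 (starts at byte 4)
Byte[7]=E7: 3-byte lead, need 2 cont bytes. acc=0x7
Byte[8]=93: continuation. acc=(acc<<6)|0x13=0x1D3
Byte[9]=97: continuation. acc=(acc<<6)|0x17=0x74D7
Completed: cp=U+74D7 (starts at byte 7)

Answer: U+1D8A3 U+0C65 U+74D7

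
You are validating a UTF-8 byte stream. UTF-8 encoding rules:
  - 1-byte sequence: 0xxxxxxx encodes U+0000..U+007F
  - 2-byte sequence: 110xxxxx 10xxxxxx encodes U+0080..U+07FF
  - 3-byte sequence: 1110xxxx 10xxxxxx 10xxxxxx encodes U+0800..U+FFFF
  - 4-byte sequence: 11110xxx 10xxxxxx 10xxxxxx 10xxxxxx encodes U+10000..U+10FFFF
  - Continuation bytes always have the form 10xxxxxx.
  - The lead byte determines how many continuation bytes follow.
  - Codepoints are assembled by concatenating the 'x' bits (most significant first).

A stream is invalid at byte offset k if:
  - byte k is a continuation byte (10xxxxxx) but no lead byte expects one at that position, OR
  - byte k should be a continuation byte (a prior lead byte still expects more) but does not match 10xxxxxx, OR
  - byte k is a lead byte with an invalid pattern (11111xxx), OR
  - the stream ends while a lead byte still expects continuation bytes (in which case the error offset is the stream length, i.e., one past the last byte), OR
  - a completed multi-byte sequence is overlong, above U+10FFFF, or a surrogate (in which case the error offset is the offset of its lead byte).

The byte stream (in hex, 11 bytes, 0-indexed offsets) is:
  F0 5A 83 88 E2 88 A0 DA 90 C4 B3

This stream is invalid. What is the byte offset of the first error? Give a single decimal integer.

Byte[0]=F0: 4-byte lead, need 3 cont bytes. acc=0x0
Byte[1]=5A: expected 10xxxxxx continuation. INVALID

Answer: 1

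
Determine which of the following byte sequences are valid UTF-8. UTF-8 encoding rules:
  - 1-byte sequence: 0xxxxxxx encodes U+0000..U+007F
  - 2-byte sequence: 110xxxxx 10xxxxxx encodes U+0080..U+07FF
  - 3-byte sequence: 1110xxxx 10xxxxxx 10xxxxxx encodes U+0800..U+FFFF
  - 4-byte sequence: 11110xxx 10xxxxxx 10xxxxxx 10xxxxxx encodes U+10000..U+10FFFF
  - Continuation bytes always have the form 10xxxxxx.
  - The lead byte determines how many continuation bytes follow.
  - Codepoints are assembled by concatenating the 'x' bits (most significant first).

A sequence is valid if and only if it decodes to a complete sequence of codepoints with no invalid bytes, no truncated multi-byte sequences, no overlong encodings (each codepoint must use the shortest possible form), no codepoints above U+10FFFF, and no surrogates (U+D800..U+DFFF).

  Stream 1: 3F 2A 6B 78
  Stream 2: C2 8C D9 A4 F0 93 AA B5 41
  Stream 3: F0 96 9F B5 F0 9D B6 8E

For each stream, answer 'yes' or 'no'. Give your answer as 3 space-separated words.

Answer: yes yes yes

Derivation:
Stream 1: decodes cleanly. VALID
Stream 2: decodes cleanly. VALID
Stream 3: decodes cleanly. VALID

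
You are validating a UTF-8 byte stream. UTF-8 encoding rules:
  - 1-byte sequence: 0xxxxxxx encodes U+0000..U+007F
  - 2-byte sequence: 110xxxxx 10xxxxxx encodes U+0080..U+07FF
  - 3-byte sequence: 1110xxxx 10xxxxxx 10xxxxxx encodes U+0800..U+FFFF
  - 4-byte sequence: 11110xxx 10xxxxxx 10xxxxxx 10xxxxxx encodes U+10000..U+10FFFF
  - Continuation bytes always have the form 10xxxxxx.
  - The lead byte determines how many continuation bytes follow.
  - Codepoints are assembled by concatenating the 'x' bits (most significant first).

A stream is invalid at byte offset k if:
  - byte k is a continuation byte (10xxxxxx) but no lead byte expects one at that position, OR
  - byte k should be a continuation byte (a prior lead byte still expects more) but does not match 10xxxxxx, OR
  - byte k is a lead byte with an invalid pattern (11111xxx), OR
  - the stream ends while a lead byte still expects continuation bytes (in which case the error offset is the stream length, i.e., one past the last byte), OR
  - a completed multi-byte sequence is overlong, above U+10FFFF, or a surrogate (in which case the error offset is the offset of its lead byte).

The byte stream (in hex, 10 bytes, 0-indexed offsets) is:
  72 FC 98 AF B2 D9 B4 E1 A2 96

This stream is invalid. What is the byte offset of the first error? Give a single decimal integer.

Answer: 1

Derivation:
Byte[0]=72: 1-byte ASCII. cp=U+0072
Byte[1]=FC: INVALID lead byte (not 0xxx/110x/1110/11110)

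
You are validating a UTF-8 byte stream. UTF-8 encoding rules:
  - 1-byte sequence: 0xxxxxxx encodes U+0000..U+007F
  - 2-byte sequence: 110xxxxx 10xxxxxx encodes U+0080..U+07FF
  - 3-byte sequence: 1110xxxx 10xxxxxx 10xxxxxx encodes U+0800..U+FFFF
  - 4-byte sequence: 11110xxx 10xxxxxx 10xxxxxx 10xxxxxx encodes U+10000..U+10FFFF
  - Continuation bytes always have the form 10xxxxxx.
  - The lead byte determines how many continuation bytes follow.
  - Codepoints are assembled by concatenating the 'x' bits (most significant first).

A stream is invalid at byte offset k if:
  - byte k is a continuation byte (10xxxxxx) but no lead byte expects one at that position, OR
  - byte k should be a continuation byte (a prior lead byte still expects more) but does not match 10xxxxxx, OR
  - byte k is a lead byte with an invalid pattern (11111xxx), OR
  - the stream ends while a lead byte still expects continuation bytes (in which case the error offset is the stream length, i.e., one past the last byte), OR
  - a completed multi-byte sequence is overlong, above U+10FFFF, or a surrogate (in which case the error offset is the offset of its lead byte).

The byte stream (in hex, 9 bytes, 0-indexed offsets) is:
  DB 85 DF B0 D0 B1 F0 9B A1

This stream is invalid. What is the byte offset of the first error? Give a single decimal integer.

Answer: 9

Derivation:
Byte[0]=DB: 2-byte lead, need 1 cont bytes. acc=0x1B
Byte[1]=85: continuation. acc=(acc<<6)|0x05=0x6C5
Completed: cp=U+06C5 (starts at byte 0)
Byte[2]=DF: 2-byte lead, need 1 cont bytes. acc=0x1F
Byte[3]=B0: continuation. acc=(acc<<6)|0x30=0x7F0
Completed: cp=U+07F0 (starts at byte 2)
Byte[4]=D0: 2-byte lead, need 1 cont bytes. acc=0x10
Byte[5]=B1: continuation. acc=(acc<<6)|0x31=0x431
Completed: cp=U+0431 (starts at byte 4)
Byte[6]=F0: 4-byte lead, need 3 cont bytes. acc=0x0
Byte[7]=9B: continuation. acc=(acc<<6)|0x1B=0x1B
Byte[8]=A1: continuation. acc=(acc<<6)|0x21=0x6E1
Byte[9]: stream ended, expected continuation. INVALID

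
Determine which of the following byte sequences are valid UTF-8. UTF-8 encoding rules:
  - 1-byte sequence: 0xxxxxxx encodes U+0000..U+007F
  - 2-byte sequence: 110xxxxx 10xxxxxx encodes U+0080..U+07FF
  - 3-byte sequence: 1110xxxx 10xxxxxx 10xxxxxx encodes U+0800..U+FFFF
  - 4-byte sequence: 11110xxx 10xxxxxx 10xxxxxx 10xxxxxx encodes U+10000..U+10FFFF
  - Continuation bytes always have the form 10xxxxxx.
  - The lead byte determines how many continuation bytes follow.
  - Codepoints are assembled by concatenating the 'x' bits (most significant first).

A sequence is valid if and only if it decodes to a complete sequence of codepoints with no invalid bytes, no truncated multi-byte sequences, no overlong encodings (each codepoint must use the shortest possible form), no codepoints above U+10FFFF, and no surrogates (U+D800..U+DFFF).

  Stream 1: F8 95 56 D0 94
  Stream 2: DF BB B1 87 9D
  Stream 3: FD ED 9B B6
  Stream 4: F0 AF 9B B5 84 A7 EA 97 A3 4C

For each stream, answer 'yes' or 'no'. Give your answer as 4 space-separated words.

Answer: no no no no

Derivation:
Stream 1: error at byte offset 0. INVALID
Stream 2: error at byte offset 2. INVALID
Stream 3: error at byte offset 0. INVALID
Stream 4: error at byte offset 4. INVALID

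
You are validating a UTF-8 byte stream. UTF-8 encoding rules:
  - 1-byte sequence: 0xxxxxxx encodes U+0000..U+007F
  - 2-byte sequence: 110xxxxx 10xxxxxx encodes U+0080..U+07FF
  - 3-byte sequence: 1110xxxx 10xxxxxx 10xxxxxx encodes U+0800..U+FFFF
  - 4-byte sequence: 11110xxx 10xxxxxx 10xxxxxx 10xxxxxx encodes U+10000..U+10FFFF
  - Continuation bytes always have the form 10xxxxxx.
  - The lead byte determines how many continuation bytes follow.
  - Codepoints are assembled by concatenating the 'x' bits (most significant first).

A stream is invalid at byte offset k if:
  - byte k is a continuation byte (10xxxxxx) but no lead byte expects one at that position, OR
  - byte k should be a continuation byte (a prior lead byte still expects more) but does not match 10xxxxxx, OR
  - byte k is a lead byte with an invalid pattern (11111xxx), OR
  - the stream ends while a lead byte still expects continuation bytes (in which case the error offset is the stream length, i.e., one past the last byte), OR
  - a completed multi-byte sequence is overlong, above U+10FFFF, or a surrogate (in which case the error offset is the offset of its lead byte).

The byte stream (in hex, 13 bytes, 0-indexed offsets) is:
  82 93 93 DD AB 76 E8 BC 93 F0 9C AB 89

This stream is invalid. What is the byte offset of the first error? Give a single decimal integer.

Answer: 0

Derivation:
Byte[0]=82: INVALID lead byte (not 0xxx/110x/1110/11110)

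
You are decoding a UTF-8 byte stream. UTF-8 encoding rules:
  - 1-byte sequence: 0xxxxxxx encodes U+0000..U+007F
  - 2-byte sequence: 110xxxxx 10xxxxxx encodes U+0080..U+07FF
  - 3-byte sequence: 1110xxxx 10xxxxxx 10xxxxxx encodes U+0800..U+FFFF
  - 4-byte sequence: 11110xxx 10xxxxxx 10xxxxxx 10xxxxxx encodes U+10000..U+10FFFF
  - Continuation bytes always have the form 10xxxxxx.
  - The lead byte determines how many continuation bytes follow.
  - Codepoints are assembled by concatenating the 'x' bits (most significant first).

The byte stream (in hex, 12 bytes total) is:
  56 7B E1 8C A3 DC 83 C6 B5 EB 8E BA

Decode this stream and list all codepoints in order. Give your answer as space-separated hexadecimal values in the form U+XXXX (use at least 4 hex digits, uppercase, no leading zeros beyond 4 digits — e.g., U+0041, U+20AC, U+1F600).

Byte[0]=56: 1-byte ASCII. cp=U+0056
Byte[1]=7B: 1-byte ASCII. cp=U+007B
Byte[2]=E1: 3-byte lead, need 2 cont bytes. acc=0x1
Byte[3]=8C: continuation. acc=(acc<<6)|0x0C=0x4C
Byte[4]=A3: continuation. acc=(acc<<6)|0x23=0x1323
Completed: cp=U+1323 (starts at byte 2)
Byte[5]=DC: 2-byte lead, need 1 cont bytes. acc=0x1C
Byte[6]=83: continuation. acc=(acc<<6)|0x03=0x703
Completed: cp=U+0703 (starts at byte 5)
Byte[7]=C6: 2-byte lead, need 1 cont bytes. acc=0x6
Byte[8]=B5: continuation. acc=(acc<<6)|0x35=0x1B5
Completed: cp=U+01B5 (starts at byte 7)
Byte[9]=EB: 3-byte lead, need 2 cont bytes. acc=0xB
Byte[10]=8E: continuation. acc=(acc<<6)|0x0E=0x2CE
Byte[11]=BA: continuation. acc=(acc<<6)|0x3A=0xB3BA
Completed: cp=U+B3BA (starts at byte 9)

Answer: U+0056 U+007B U+1323 U+0703 U+01B5 U+B3BA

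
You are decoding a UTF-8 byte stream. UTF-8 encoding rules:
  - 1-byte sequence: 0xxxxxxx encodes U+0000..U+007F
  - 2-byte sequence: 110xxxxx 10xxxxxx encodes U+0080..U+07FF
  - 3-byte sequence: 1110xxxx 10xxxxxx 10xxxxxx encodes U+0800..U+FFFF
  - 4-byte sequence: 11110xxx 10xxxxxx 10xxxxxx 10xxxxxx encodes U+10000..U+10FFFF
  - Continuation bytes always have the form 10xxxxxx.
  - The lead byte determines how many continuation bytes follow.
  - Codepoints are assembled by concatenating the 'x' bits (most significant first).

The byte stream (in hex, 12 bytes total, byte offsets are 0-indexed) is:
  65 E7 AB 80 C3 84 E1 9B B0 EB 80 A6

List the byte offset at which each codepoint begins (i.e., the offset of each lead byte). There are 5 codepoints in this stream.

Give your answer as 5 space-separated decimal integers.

Answer: 0 1 4 6 9

Derivation:
Byte[0]=65: 1-byte ASCII. cp=U+0065
Byte[1]=E7: 3-byte lead, need 2 cont bytes. acc=0x7
Byte[2]=AB: continuation. acc=(acc<<6)|0x2B=0x1EB
Byte[3]=80: continuation. acc=(acc<<6)|0x00=0x7AC0
Completed: cp=U+7AC0 (starts at byte 1)
Byte[4]=C3: 2-byte lead, need 1 cont bytes. acc=0x3
Byte[5]=84: continuation. acc=(acc<<6)|0x04=0xC4
Completed: cp=U+00C4 (starts at byte 4)
Byte[6]=E1: 3-byte lead, need 2 cont bytes. acc=0x1
Byte[7]=9B: continuation. acc=(acc<<6)|0x1B=0x5B
Byte[8]=B0: continuation. acc=(acc<<6)|0x30=0x16F0
Completed: cp=U+16F0 (starts at byte 6)
Byte[9]=EB: 3-byte lead, need 2 cont bytes. acc=0xB
Byte[10]=80: continuation. acc=(acc<<6)|0x00=0x2C0
Byte[11]=A6: continuation. acc=(acc<<6)|0x26=0xB026
Completed: cp=U+B026 (starts at byte 9)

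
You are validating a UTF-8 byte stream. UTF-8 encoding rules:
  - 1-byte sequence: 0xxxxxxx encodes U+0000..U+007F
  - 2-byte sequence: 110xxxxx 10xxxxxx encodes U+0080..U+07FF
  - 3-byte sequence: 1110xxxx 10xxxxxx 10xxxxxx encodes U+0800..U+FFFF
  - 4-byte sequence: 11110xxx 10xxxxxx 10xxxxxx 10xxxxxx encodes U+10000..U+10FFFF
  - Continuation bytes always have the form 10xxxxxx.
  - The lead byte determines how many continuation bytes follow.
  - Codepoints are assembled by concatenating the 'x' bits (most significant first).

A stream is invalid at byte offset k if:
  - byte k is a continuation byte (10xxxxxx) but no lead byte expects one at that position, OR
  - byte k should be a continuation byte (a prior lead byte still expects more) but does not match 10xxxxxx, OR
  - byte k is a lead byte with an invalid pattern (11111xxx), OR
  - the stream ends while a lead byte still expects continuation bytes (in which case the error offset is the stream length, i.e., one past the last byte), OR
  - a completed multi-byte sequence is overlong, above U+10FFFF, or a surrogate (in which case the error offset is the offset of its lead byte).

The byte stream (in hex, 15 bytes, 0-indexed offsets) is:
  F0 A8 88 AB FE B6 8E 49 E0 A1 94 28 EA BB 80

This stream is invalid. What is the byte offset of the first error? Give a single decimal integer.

Byte[0]=F0: 4-byte lead, need 3 cont bytes. acc=0x0
Byte[1]=A8: continuation. acc=(acc<<6)|0x28=0x28
Byte[2]=88: continuation. acc=(acc<<6)|0x08=0xA08
Byte[3]=AB: continuation. acc=(acc<<6)|0x2B=0x2822B
Completed: cp=U+2822B (starts at byte 0)
Byte[4]=FE: INVALID lead byte (not 0xxx/110x/1110/11110)

Answer: 4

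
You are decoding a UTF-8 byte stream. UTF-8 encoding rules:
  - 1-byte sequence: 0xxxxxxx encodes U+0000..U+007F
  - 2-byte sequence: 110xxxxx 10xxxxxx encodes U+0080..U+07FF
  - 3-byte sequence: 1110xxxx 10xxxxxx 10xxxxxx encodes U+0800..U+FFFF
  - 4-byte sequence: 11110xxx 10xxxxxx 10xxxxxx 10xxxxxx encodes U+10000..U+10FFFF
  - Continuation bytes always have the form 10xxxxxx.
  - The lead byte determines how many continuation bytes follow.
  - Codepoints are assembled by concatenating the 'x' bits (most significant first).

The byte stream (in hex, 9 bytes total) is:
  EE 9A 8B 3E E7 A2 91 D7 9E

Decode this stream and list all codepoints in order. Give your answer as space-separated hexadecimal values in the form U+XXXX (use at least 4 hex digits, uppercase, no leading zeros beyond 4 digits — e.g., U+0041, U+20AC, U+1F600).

Byte[0]=EE: 3-byte lead, need 2 cont bytes. acc=0xE
Byte[1]=9A: continuation. acc=(acc<<6)|0x1A=0x39A
Byte[2]=8B: continuation. acc=(acc<<6)|0x0B=0xE68B
Completed: cp=U+E68B (starts at byte 0)
Byte[3]=3E: 1-byte ASCII. cp=U+003E
Byte[4]=E7: 3-byte lead, need 2 cont bytes. acc=0x7
Byte[5]=A2: continuation. acc=(acc<<6)|0x22=0x1E2
Byte[6]=91: continuation. acc=(acc<<6)|0x11=0x7891
Completed: cp=U+7891 (starts at byte 4)
Byte[7]=D7: 2-byte lead, need 1 cont bytes. acc=0x17
Byte[8]=9E: continuation. acc=(acc<<6)|0x1E=0x5DE
Completed: cp=U+05DE (starts at byte 7)

Answer: U+E68B U+003E U+7891 U+05DE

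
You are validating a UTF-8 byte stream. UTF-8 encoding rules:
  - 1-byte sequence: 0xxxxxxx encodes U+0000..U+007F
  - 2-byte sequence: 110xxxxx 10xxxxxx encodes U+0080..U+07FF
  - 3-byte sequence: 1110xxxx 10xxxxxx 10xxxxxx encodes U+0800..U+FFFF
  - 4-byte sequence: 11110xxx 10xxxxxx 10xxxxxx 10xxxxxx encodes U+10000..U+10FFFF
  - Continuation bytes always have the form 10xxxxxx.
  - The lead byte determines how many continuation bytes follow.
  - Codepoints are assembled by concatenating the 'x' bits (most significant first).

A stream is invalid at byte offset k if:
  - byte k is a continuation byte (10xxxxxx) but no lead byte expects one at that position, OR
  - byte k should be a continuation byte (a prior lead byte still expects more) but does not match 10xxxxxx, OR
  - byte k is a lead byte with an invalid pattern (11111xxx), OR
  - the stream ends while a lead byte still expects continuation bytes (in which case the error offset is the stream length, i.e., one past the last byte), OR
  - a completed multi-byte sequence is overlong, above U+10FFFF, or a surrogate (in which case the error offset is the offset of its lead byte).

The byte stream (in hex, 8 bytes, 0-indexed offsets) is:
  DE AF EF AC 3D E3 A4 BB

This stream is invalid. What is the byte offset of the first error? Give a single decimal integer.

Byte[0]=DE: 2-byte lead, need 1 cont bytes. acc=0x1E
Byte[1]=AF: continuation. acc=(acc<<6)|0x2F=0x7AF
Completed: cp=U+07AF (starts at byte 0)
Byte[2]=EF: 3-byte lead, need 2 cont bytes. acc=0xF
Byte[3]=AC: continuation. acc=(acc<<6)|0x2C=0x3EC
Byte[4]=3D: expected 10xxxxxx continuation. INVALID

Answer: 4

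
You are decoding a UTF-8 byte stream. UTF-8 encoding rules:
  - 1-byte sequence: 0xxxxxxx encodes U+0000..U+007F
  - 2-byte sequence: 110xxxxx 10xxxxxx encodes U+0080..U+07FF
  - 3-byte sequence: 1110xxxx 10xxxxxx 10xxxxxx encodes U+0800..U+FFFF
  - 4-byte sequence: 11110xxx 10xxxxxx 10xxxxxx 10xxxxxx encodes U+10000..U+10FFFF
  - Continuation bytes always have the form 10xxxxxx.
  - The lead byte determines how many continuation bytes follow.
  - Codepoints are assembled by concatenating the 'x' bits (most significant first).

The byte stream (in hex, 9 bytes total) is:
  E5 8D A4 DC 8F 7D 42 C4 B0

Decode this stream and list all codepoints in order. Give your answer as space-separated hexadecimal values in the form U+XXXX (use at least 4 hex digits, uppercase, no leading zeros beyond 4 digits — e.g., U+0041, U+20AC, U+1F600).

Byte[0]=E5: 3-byte lead, need 2 cont bytes. acc=0x5
Byte[1]=8D: continuation. acc=(acc<<6)|0x0D=0x14D
Byte[2]=A4: continuation. acc=(acc<<6)|0x24=0x5364
Completed: cp=U+5364 (starts at byte 0)
Byte[3]=DC: 2-byte lead, need 1 cont bytes. acc=0x1C
Byte[4]=8F: continuation. acc=(acc<<6)|0x0F=0x70F
Completed: cp=U+070F (starts at byte 3)
Byte[5]=7D: 1-byte ASCII. cp=U+007D
Byte[6]=42: 1-byte ASCII. cp=U+0042
Byte[7]=C4: 2-byte lead, need 1 cont bytes. acc=0x4
Byte[8]=B0: continuation. acc=(acc<<6)|0x30=0x130
Completed: cp=U+0130 (starts at byte 7)

Answer: U+5364 U+070F U+007D U+0042 U+0130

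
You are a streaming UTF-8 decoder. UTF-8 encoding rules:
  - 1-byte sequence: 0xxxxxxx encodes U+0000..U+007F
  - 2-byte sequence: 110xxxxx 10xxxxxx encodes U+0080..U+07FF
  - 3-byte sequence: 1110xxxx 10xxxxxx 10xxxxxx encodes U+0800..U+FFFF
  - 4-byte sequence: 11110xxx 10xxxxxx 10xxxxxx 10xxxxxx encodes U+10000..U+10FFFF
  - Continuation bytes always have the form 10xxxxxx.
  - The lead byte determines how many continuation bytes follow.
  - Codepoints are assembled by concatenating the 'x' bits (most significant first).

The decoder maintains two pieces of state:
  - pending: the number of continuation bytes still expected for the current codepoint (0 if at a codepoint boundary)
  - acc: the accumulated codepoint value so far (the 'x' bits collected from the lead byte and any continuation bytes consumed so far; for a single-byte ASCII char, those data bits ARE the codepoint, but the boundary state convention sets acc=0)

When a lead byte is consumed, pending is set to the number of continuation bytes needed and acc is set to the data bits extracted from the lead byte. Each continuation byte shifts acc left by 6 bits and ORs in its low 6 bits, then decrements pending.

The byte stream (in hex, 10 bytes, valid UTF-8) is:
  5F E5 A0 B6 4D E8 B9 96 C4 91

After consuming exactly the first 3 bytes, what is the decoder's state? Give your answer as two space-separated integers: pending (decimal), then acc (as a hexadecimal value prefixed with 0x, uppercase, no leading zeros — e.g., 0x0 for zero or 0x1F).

Answer: 1 0x160

Derivation:
Byte[0]=5F: 1-byte. pending=0, acc=0x0
Byte[1]=E5: 3-byte lead. pending=2, acc=0x5
Byte[2]=A0: continuation. acc=(acc<<6)|0x20=0x160, pending=1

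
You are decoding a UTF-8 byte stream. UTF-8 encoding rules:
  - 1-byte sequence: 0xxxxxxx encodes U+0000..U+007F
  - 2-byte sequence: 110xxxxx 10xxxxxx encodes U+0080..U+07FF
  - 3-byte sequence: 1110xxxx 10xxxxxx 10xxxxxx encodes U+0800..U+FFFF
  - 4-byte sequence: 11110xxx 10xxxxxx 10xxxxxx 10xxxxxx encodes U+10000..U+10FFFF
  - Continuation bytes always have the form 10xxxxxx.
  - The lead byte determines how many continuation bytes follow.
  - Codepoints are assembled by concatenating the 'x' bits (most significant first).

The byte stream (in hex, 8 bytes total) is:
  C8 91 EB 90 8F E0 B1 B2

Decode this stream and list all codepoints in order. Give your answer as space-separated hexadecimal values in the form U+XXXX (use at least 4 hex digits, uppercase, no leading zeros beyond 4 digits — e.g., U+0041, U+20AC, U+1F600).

Answer: U+0211 U+B40F U+0C72

Derivation:
Byte[0]=C8: 2-byte lead, need 1 cont bytes. acc=0x8
Byte[1]=91: continuation. acc=(acc<<6)|0x11=0x211
Completed: cp=U+0211 (starts at byte 0)
Byte[2]=EB: 3-byte lead, need 2 cont bytes. acc=0xB
Byte[3]=90: continuation. acc=(acc<<6)|0x10=0x2D0
Byte[4]=8F: continuation. acc=(acc<<6)|0x0F=0xB40F
Completed: cp=U+B40F (starts at byte 2)
Byte[5]=E0: 3-byte lead, need 2 cont bytes. acc=0x0
Byte[6]=B1: continuation. acc=(acc<<6)|0x31=0x31
Byte[7]=B2: continuation. acc=(acc<<6)|0x32=0xC72
Completed: cp=U+0C72 (starts at byte 5)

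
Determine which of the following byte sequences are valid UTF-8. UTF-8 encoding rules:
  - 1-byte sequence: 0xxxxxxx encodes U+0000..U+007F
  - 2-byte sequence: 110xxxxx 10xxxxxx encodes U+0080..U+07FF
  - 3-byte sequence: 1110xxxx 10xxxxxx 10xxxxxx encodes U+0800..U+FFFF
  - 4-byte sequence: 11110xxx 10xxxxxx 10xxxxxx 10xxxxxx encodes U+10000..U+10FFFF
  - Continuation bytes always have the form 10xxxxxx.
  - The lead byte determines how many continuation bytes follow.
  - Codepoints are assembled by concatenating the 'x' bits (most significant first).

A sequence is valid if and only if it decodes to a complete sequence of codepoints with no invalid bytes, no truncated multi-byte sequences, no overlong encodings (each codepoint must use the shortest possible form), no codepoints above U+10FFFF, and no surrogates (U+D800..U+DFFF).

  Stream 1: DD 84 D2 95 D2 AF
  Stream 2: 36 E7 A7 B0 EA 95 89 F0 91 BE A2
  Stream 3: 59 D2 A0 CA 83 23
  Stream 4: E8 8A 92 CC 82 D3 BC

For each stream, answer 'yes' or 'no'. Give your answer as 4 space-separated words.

Stream 1: decodes cleanly. VALID
Stream 2: decodes cleanly. VALID
Stream 3: decodes cleanly. VALID
Stream 4: decodes cleanly. VALID

Answer: yes yes yes yes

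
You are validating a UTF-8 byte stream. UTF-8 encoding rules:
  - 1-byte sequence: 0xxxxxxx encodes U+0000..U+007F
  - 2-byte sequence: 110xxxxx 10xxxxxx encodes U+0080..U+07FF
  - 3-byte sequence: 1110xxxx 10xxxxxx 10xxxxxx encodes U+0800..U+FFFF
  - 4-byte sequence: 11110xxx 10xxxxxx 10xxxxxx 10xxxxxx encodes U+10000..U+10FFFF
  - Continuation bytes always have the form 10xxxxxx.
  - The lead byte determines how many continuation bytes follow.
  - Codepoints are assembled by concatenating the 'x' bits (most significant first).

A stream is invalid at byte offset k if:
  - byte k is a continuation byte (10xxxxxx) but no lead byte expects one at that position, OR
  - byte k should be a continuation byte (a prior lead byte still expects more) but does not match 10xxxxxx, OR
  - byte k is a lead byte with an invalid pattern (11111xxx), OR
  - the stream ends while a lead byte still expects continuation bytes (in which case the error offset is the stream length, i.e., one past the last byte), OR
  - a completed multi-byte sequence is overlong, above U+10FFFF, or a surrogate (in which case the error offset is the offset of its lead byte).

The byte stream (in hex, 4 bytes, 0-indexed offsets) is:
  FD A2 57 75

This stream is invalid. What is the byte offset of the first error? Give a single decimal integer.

Answer: 0

Derivation:
Byte[0]=FD: INVALID lead byte (not 0xxx/110x/1110/11110)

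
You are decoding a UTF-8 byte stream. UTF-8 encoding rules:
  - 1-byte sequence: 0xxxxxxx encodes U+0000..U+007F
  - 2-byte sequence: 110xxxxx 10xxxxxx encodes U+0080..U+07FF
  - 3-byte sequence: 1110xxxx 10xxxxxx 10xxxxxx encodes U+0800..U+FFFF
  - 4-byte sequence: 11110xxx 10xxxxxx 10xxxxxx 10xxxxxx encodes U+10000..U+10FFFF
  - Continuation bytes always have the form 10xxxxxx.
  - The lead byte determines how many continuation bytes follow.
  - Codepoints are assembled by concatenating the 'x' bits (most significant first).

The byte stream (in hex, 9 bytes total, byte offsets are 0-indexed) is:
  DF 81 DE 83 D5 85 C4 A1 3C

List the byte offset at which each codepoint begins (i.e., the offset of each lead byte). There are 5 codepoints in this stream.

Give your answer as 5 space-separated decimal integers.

Byte[0]=DF: 2-byte lead, need 1 cont bytes. acc=0x1F
Byte[1]=81: continuation. acc=(acc<<6)|0x01=0x7C1
Completed: cp=U+07C1 (starts at byte 0)
Byte[2]=DE: 2-byte lead, need 1 cont bytes. acc=0x1E
Byte[3]=83: continuation. acc=(acc<<6)|0x03=0x783
Completed: cp=U+0783 (starts at byte 2)
Byte[4]=D5: 2-byte lead, need 1 cont bytes. acc=0x15
Byte[5]=85: continuation. acc=(acc<<6)|0x05=0x545
Completed: cp=U+0545 (starts at byte 4)
Byte[6]=C4: 2-byte lead, need 1 cont bytes. acc=0x4
Byte[7]=A1: continuation. acc=(acc<<6)|0x21=0x121
Completed: cp=U+0121 (starts at byte 6)
Byte[8]=3C: 1-byte ASCII. cp=U+003C

Answer: 0 2 4 6 8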